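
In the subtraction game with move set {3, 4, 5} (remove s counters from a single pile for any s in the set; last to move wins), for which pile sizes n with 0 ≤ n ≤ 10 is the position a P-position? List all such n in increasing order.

0, 1, 2, 8, 9, 10

Grundy values for subtraction set {3, 4, 5}:
k:     0  1  2  3  4  5  6  7  8  9 10
g(k):  0  0  0  1  1  1  2  2  0  0  0
The P-positions (g = 0) in 0..10 are 0, 1, 2, 8, 9, 10.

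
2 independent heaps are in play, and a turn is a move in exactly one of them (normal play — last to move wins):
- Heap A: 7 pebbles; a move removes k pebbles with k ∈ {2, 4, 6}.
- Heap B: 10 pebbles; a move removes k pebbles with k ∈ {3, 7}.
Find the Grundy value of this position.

3

Build the Grundy sequence for heap A with g(k) = mex{g(k−s) : s ∈ {2, 4, 6}, s ≤ k}:
g(0) = mex{} = 0
g(1) = mex{} = 0
g(2) = mex{0} = 1
g(3) = mex{0} = 1
g(4) = mex{0,1} = 2
g(5) = mex{0,1} = 2
g(6) = mex{0,1,2} = 3
g(7) = mex{0,1,2} = 3
So g(7) = 3.
Build the Grundy sequence for heap B with g(k) = mex{g(k−s) : s ∈ {3, 7}, s ≤ k}:
g(0) = mex{} = 0
g(1) = mex{} = 0
g(2) = mex{} = 0
g(3) = mex{0} = 1
g(4) = mex{0} = 1
g(5) = mex{0} = 1
g(6) = mex{1} = 0
g(7) = mex{0,1} = 2
g(8) = mex{0,1} = 2
g(9) = mex{0} = 1
g(10) = mex{1,2} = 0
So g(10) = 0.
By the Sprague-Grundy theorem, the Grundy value of a sum of independent games is the XOR of the component values.
Combined value = 3 XOR 0 = 3.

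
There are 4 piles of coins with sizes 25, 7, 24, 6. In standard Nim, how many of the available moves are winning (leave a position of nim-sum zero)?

0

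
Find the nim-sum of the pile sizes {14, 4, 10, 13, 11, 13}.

In binary:
  1110  (14)
  0100  (4)
  1010  (10)
  1101  (13)
  1011  (11)
  1101  (13)
  ----
  1011  (11)

11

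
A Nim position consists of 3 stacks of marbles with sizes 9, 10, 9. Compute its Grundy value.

Bitwise XOR of the heap sizes:
  1001  (9)
  1010  (10)
  1001  (9)
  ----
  1010  (10)

10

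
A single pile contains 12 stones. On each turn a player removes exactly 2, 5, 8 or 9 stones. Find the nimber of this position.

Build the Grundy sequence with g(k) = mex{g(k−s) : s ∈ {2, 5, 8, 9}, s ≤ k}:
k:     0  1  2  3  4  5  6  7  8  9 10 11 12
g(k):  0  0  1  1  0  2  1  0  2  1  3  0  2
So g(12) = 2.

2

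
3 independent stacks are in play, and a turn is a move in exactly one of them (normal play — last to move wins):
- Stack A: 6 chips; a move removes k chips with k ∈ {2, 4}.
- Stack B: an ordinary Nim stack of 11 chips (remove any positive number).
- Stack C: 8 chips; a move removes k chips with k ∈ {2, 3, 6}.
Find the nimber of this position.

9

For stack A, compute g(0), g(1), … with moves {2, 4}:
g(0) = mex{} = 0
g(1) = mex{} = 0
g(2) = mex{0} = 1
g(3) = mex{0} = 1
g(4) = mex{0,1} = 2
g(5) = mex{0,1} = 2
g(6) = mex{1,2} = 0
So g(6) = 0.
Stack B is a plain Nim stack of size 11, so its Grundy value is 11.
Grundy values for stack C (subtraction set {2, 3, 6}):
k:     0  1  2  3  4  5  6  7  8
g(k):  0  0  1  1  2  0  3  1  2
So g(8) = 2.
By the Sprague-Grundy theorem, the Grundy value of a sum of independent games is the XOR of the component values.
Combined value = 0 ⊕ 11 ⊕ 2 = 9.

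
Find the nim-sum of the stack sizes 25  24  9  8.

In binary:
  11001  (25)
  11000  (24)
  01001  (9)
  01000  (8)
  -----
  00000  (0)

0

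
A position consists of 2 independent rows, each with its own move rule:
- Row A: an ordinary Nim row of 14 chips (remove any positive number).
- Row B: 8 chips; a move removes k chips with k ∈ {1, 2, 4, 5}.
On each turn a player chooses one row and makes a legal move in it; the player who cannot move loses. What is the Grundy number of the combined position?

Row A is a plain Nim row of size 14, so its Grundy value is 14.
Build the Grundy sequence for row B with g(k) = mex{g(k−s) : s ∈ {1, 2, 4, 5}, s ≤ k}:
g(0) = mex{} = 0
g(1) = mex{0} = 1
g(2) = mex{0,1} = 2
g(3) = mex{1,2} = 0
g(4) = mex{0,2} = 1
g(5) = mex{0,1} = 2
g(6) = mex{1,2} = 0
g(7) = mex{0,2} = 1
g(8) = mex{0,1} = 2
So g(8) = 2.
The value of a disjunctive sum is the nim-sum of the parts.
Combined value = 14 XOR 2 = 12.

12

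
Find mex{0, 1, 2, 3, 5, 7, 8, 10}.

The values 0, 1, 2, 3 are all present; 4 is the first non-negative integer missing from the set.

4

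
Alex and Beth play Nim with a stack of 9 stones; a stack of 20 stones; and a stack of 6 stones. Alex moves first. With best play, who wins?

Alex wins

Write each in binary and XOR column by column:
  01001  (9)
  10100  (20)
  00110  (6)
  -----
  11011  (27)
The nim-sum is 27 ≠ 0, so this is an N-position: the player to move can win; Alex has a winning move.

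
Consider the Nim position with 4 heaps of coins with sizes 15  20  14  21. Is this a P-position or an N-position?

Write each in binary and XOR column by column:
  01111  (15)
  10100  (20)
  01110  (14)
  10101  (21)
  -----
  00000  (0)
The nim-sum is 0, so this is a P-position: the player to move is in a losing position under optimal play.

P-position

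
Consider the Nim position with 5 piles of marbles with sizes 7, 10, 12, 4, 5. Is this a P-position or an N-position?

P-position

Nim-sum: 7 ^ 10 ^ 12 ^ 4 ^ 5 = 0.
The nim-sum is 0, so this is a P-position: the player to move is in a losing position under optimal play.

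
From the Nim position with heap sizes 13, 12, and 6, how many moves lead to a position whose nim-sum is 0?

Write each in binary and XOR column by column:
  1101  (13)
  1100  (12)
  0110  (6)
  ----
  0111  (7)
The overall nim-sum is X = 7. A heap of size p has a winning move iff p XOR X < p (reduce it to p XOR X).
  13: 13 XOR 7 = 10 < 13 — winning move (to 10).
  12: 12 XOR 7 = 11 < 12 — winning move (to 11).
  6: 6 XOR 7 = 1 < 6 — winning move (to 1).
That gives 3 winning moves.

3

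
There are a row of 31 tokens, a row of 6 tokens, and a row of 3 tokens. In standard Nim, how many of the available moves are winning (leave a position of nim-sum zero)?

1

Nim-sum: 31 XOR 6 XOR 3 = 26.
The overall nim-sum is X = 26. A row of size p has a winning move iff p XOR X < p (reduce it to p XOR X).
  31: 31 XOR 26 = 5 < 31 — winning move (to 5).
  6: 6 XOR 26 = 28 ≥ 6 — no move.
  3: 3 XOR 26 = 25 ≥ 3 — no move.
That gives 1 winning move.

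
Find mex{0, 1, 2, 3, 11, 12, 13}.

4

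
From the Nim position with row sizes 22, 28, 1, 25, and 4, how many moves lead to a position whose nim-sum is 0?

Compute the nim-sum pairwise:
22 ⊕ 28 = 10
10 ⊕ 1 = 11
11 ⊕ 25 = 18
18 ⊕ 4 = 22
The overall nim-sum is X = 22. A row of size p has a winning move iff p XOR X < p (reduce it to p XOR X).
  22: 22 XOR 22 = 0 < 22 — winning move (to 0).
  28: 28 XOR 22 = 10 < 28 — winning move (to 10).
  1: 1 XOR 22 = 23 ≥ 1 — no move.
  25: 25 XOR 22 = 15 < 25 — winning move (to 15).
  4: 4 XOR 22 = 18 ≥ 4 — no move.
That gives 3 winning moves.

3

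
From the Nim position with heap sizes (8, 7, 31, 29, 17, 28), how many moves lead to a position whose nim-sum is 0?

0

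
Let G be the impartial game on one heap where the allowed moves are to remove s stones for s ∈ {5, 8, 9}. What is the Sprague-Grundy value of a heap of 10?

Grundy values for subtraction set {5, 8, 9}:
k:     0  1  2  3  4  5  6  7  8  9 10
g(k):  0  0  0  0  0  1  1  1  1  1  2
So g(10) = 2.

2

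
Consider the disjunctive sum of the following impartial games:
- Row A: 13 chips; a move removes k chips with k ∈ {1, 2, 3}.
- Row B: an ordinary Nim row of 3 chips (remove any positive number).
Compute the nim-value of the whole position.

2

Grundy values for row A (subtraction set {1, 2, 3}):
k:     0  1  2  3  4  5  6  7  8  9 10 11 12 13
g(k):  0  1  2  3  0  1  2  3  0  1  2  3  0  1
So g(13) = 1.
Row B is a plain Nim row of size 3, so its Grundy value is 3.
By the Sprague-Grundy theorem, the Grundy value of a sum of independent games is the XOR of the component values.
Combined value = 1 ⊕ 3 = 2.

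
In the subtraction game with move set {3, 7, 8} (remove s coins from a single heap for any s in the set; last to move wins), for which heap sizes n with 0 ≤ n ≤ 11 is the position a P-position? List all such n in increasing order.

0, 1, 2, 6, 11

Build the Grundy sequence with g(k) = mex{g(k−s) : s ∈ {3, 7, 8}, s ≤ k}:
g(0) = mex{} = 0
g(1) = mex{} = 0
g(2) = mex{} = 0
g(3) = mex{0} = 1
g(4) = mex{0} = 1
g(5) = mex{0} = 1
g(6) = mex{1} = 0
g(7) = mex{0,1} = 2
g(8) = mex{0,1} = 2
g(9) = mex{0} = 1
g(10) = mex{0,1,2} = 3
g(11) = mex{1,2} = 0
The P-positions (g = 0) in 0..11 are 0, 1, 2, 6, 11.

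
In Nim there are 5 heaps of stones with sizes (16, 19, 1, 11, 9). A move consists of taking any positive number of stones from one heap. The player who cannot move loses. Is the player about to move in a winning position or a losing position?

Losing position

Compute the nim-sum pairwise:
16 ^ 19 = 3
3 ^ 1 = 2
2 ^ 11 = 9
9 ^ 9 = 0
The nim-sum is 0, so this is a P-position: the player to move is in a losing position under optimal play.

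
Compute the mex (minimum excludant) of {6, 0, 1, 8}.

The values 0, 1 are all present; 2 is the first non-negative integer missing from the set.

2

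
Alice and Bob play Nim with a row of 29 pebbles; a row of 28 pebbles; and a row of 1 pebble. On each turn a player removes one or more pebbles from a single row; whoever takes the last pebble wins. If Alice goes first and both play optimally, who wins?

Bob wins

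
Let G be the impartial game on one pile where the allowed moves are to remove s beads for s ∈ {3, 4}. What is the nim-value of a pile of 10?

1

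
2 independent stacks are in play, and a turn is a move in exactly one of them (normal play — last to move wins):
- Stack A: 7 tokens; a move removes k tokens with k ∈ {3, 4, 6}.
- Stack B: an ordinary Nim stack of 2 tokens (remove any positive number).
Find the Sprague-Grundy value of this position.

0

Build the Grundy sequence for stack A with g(k) = mex{g(k−s) : s ∈ {3, 4, 6}, s ≤ k}:
g(0) = mex{} = 0
g(1) = mex{} = 0
g(2) = mex{} = 0
g(3) = mex{0} = 1
g(4) = mex{0} = 1
g(5) = mex{0} = 1
g(6) = mex{0,1} = 2
g(7) = mex{0,1} = 2
So g(7) = 2.
Stack B is a plain Nim stack of size 2, so its Grundy value is 2.
By the Sprague-Grundy theorem, the Grundy value of a sum of independent games is the XOR of the component values.
Combined value = 2 ⊕ 2 = 0.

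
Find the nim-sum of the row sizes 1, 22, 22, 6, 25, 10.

20

Nim-sum: 1 XOR 22 XOR 22 XOR 6 XOR 25 XOR 10 = 20.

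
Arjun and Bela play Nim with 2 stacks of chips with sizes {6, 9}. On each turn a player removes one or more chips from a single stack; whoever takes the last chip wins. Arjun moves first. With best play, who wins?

Nim-sum: 6 XOR 9 = 15.
The nim-sum is 15 ≠ 0, so this is an N-position: the player to move can win; Arjun has a winning move.

Arjun wins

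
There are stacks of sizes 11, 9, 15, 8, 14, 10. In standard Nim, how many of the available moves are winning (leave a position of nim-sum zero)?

3

Nim-sum: 11 XOR 9 XOR 15 XOR 8 XOR 14 XOR 10 = 1.
The overall nim-sum is X = 1. A stack of size p has a winning move iff p XOR X < p (reduce it to p XOR X).
  11: 11 XOR 1 = 10 < 11 — winning move (to 10).
  9: 9 XOR 1 = 8 < 9 — winning move (to 8).
  15: 15 XOR 1 = 14 < 15 — winning move (to 14).
  8: 8 XOR 1 = 9 ≥ 8 — no move.
  14: 14 XOR 1 = 15 ≥ 14 — no move.
  10: 10 XOR 1 = 11 ≥ 10 — no move.
That gives 3 winning moves.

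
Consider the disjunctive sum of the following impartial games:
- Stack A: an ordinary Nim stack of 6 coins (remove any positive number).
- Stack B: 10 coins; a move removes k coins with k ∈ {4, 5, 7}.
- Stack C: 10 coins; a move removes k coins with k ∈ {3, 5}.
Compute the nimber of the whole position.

Stack A is a plain Nim stack of size 6, so its Grundy value is 6.
For stack B, compute g(0), g(1), … with moves {4, 5, 7}:
k:     0  1  2  3  4  5  6  7  8  9 10
g(k):  0  0  0  0  1  1  1  1  2  2  2
So g(10) = 2.
Grundy values for stack C (subtraction set {3, 5}):
g(0) = mex{} = 0
g(1) = mex{} = 0
g(2) = mex{} = 0
g(3) = mex{0} = 1
g(4) = mex{0} = 1
g(5) = mex{0} = 1
g(6) = mex{0,1} = 2
g(7) = mex{0,1} = 2
g(8) = mex{1} = 0
g(9) = mex{1,2} = 0
g(10) = mex{1,2} = 0
So g(10) = 0.
The value of a disjunctive sum is the nim-sum of the parts.
Combined value = 6 ⊕ 2 ⊕ 0 = 4.

4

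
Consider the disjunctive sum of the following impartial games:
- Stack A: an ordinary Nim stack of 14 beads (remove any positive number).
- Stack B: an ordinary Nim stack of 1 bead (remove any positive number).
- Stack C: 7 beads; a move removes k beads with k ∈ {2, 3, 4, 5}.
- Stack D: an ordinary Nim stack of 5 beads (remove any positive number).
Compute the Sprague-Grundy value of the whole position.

10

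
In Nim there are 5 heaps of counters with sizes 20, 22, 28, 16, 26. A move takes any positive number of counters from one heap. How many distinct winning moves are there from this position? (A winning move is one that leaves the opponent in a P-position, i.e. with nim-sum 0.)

5

Compute the nim-sum pairwise:
20 ⊕ 22 = 2
2 ⊕ 28 = 30
30 ⊕ 16 = 14
14 ⊕ 26 = 20
The overall nim-sum is X = 20. A heap of size p has a winning move iff p XOR X < p (reduce it to p XOR X).
  20: 20 XOR 20 = 0 < 20 — winning move (to 0).
  22: 22 XOR 20 = 2 < 22 — winning move (to 2).
  28: 28 XOR 20 = 8 < 28 — winning move (to 8).
  16: 16 XOR 20 = 4 < 16 — winning move (to 4).
  26: 26 XOR 20 = 14 < 26 — winning move (to 14).
That gives 5 winning moves.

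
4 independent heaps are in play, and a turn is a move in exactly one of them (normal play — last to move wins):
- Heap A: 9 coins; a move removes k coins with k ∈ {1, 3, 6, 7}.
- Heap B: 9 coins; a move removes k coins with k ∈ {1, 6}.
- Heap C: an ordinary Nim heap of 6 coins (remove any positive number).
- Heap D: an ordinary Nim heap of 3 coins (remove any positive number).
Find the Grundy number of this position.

6

Grundy values for heap A (subtraction set {1, 3, 6, 7}):
g(0) = mex{} = 0
g(1) = mex{0} = 1
g(2) = mex{1} = 0
g(3) = mex{0} = 1
g(4) = mex{1} = 0
g(5) = mex{0} = 1
g(6) = mex{0,1} = 2
g(7) = mex{0,1,2} = 3
g(8) = mex{0,1,3} = 2
g(9) = mex{0,1,2} = 3
So g(9) = 3.
Build the Grundy sequence for heap B with g(k) = mex{g(k−s) : s ∈ {1, 6}, s ≤ k}:
k:     0  1  2  3  4  5  6  7  8  9
g(k):  0  1  0  1  0  1  2  0  1  0
So g(9) = 0.
Heap C is a plain Nim heap of size 6, so its Grundy value is 6.
Heap D is a plain Nim heap of size 3, so its Grundy value is 3.
By the Sprague-Grundy theorem, the Grundy value of a sum of independent games is the XOR of the component values.
Combined value = 3 XOR 0 XOR 6 XOR 3 = 6.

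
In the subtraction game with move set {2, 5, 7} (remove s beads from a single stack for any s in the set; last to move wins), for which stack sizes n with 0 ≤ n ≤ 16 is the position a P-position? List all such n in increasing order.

0, 1, 4, 10, 13, 14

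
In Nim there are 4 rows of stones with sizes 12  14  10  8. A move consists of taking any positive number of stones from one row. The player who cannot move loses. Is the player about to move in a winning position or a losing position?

Losing position

Compute the nim-sum pairwise:
12 ⊕ 14 = 2
2 ⊕ 10 = 8
8 ⊕ 8 = 0
The nim-sum is 0, so this is a P-position: the player to move is in a losing position under optimal play.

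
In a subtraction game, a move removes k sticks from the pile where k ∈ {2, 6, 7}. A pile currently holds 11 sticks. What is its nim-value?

1

Grundy values for subtraction set {2, 6, 7}:
g(0) = mex{} = 0
g(1) = mex{} = 0
g(2) = mex{0} = 1
g(3) = mex{0} = 1
g(4) = mex{1} = 0
g(5) = mex{1} = 0
g(6) = mex{0} = 1
g(7) = mex{0} = 1
g(8) = mex{0,1} = 2
g(9) = mex{1} = 0
g(10) = mex{0,1,2} = 3
g(11) = mex{0} = 1
So g(11) = 1.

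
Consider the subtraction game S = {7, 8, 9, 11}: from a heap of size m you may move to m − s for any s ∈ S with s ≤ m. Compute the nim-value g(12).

1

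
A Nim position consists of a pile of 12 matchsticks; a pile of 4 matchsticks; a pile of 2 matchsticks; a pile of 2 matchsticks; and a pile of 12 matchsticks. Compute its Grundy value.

In binary:
  1100  (12)
  0100  (4)
  0010  (2)
  0010  (2)
  1100  (12)
  ----
  0100  (4)

4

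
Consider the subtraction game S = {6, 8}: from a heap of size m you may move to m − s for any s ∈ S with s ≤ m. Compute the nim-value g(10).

1

Grundy values for subtraction set {6, 8}:
g(0) = mex{} = 0
g(1) = mex{} = 0
g(2) = mex{} = 0
g(3) = mex{} = 0
g(4) = mex{} = 0
g(5) = mex{} = 0
g(6) = mex{0} = 1
g(7) = mex{0} = 1
g(8) = mex{0} = 1
g(9) = mex{0} = 1
g(10) = mex{0} = 1
So g(10) = 1.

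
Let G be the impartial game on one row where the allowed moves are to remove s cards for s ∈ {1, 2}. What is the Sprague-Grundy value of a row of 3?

Build the Grundy sequence with g(k) = mex{g(k−s) : s ∈ {1, 2}, s ≤ k}:
g(0) = mex{} = 0
g(1) = mex{0} = 1
g(2) = mex{0,1} = 2
g(3) = mex{1,2} = 0
So g(3) = 0.

0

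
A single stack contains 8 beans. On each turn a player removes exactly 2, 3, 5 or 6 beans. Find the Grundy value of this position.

Compute g(0), g(1), … for moves {2, 3, 5, 6}:
g(0) = mex{} = 0
g(1) = mex{} = 0
g(2) = mex{0} = 1
g(3) = mex{0} = 1
g(4) = mex{0,1} = 2
g(5) = mex{0,1} = 2
g(6) = mex{0,1,2} = 3
g(7) = mex{0,1,2} = 3
g(8) = mex{1,2,3} = 0
So g(8) = 0.

0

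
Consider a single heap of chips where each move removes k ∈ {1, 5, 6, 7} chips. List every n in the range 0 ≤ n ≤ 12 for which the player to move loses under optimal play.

0, 2, 4, 12

Build the Grundy sequence with g(k) = mex{g(k−s) : s ∈ {1, 5, 6, 7}, s ≤ k}:
g(0) = mex{} = 0
g(1) = mex{0} = 1
g(2) = mex{1} = 0
g(3) = mex{0} = 1
g(4) = mex{1} = 0
g(5) = mex{0} = 1
g(6) = mex{0,1} = 2
g(7) = mex{0,1,2} = 3
g(8) = mex{0,1,3} = 2
g(9) = mex{0,1,2} = 3
g(10) = mex{0,1,3} = 2
g(11) = mex{0,1,2} = 3
g(12) = mex{1,2,3} = 0
The P-positions (g = 0) in 0..12 are 0, 2, 4, 12.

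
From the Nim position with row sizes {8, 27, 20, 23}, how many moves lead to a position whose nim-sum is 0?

3

Nim-sum: 8 ⊕ 27 ⊕ 20 ⊕ 23 = 16.
The overall nim-sum is X = 16. A row of size p has a winning move iff p XOR X < p (reduce it to p XOR X).
  8: 8 XOR 16 = 24 ≥ 8 — no move.
  27: 27 XOR 16 = 11 < 27 — winning move (to 11).
  20: 20 XOR 16 = 4 < 20 — winning move (to 4).
  23: 23 XOR 16 = 7 < 23 — winning move (to 7).
That gives 3 winning moves.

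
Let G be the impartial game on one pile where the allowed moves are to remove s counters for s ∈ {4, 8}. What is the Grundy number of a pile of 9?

2

Grundy values for subtraction set {4, 8}:
k:     0  1  2  3  4  5  6  7  8  9
g(k):  0  0  0  0  1  1  1  1  2  2
So g(9) = 2.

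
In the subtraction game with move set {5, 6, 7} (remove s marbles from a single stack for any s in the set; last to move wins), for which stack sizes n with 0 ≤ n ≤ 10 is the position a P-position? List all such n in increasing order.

0, 1, 2, 3, 4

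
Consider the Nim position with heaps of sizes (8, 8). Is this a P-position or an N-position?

P-position

Nim-sum: 8 ^ 8 = 0.
The nim-sum is 0, so this is a P-position: the player to move is in a losing position under optimal play.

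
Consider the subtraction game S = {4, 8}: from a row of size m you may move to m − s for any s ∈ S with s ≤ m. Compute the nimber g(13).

0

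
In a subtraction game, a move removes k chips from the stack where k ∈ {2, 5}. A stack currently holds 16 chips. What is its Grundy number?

1

Build the Grundy sequence with g(k) = mex{g(k−s) : s ∈ {2, 5}, s ≤ k}:
k:     0  1  2  3  4  5  6  7  8  9 10 11 12 13 14 15 16
g(k):  0  0  1  1  0  2  1  0  0  1  1  0  2  1  0  0  1
So g(16) = 1.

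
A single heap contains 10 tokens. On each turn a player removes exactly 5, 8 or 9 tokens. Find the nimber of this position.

2

Compute g(0), g(1), … for moves {5, 8, 9}:
g(0) = mex{} = 0
g(1) = mex{} = 0
g(2) = mex{} = 0
g(3) = mex{} = 0
g(4) = mex{} = 0
g(5) = mex{0} = 1
g(6) = mex{0} = 1
g(7) = mex{0} = 1
g(8) = mex{0} = 1
g(9) = mex{0} = 1
g(10) = mex{0,1} = 2
So g(10) = 2.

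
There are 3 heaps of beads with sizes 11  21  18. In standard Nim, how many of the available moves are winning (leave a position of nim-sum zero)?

Write each in binary and XOR column by column:
  01011  (11)
  10101  (21)
  10010  (18)
  -----
  01100  (12)
The overall nim-sum is X = 12. A heap of size p has a winning move iff p XOR X < p (reduce it to p XOR X).
  11: 11 XOR 12 = 7 < 11 — winning move (to 7).
  21: 21 XOR 12 = 25 ≥ 21 — no move.
  18: 18 XOR 12 = 30 ≥ 18 — no move.
That gives 1 winning move.

1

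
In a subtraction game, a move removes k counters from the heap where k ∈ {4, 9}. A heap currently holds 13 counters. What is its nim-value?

0

Compute g(0), g(1), … for moves {4, 9}:
k:     0  1  2  3  4  5  6  7  8  9 10 11 12 13
g(k):  0  0  0  0  1  1  1  1  0  2  2  2  1  0
So g(13) = 0.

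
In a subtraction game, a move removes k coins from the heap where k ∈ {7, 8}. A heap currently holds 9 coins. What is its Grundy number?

1

Build the Grundy sequence with g(k) = mex{g(k−s) : s ∈ {7, 8}, s ≤ k}:
g(0) = mex{} = 0
g(1) = mex{} = 0
g(2) = mex{} = 0
g(3) = mex{} = 0
g(4) = mex{} = 0
g(5) = mex{} = 0
g(6) = mex{} = 0
g(7) = mex{0} = 1
g(8) = mex{0} = 1
g(9) = mex{0} = 1
So g(9) = 1.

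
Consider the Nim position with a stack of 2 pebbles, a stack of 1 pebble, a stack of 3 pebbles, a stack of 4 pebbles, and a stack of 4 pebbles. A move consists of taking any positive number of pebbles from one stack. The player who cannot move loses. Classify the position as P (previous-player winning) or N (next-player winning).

Nim-sum: 2 XOR 1 XOR 3 XOR 4 XOR 4 = 0.
The nim-sum is 0, so this is a P-position: the player to move is in a losing position under optimal play.

P-position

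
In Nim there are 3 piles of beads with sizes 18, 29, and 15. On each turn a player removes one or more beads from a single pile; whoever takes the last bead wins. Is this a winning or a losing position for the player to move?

In binary:
  10010  (18)
  11101  (29)
  01111  (15)
  -----
  00000  (0)
The nim-sum is 0, so this is a P-position: the player to move is in a losing position under optimal play.

Losing position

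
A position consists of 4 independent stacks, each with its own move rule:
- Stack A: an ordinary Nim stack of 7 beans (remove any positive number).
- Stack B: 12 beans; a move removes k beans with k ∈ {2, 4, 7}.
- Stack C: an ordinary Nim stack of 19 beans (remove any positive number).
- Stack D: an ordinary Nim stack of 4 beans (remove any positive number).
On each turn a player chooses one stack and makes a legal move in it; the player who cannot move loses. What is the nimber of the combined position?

16

Stack A is a plain Nim stack of size 7, so its Grundy value is 7.
Grundy values for stack B (subtraction set {2, 4, 7}):
k:     0  1  2  3  4  5  6  7  8  9 10 11 12
g(k):  0  0  1  1  2  2  0  3  1  0  2  1  0
So g(12) = 0.
Stack C is a plain Nim stack of size 19, so its Grundy value is 19.
Stack D is a plain Nim stack of size 4, so its Grundy value is 4.
The value of a disjunctive sum is the nim-sum of the parts.
Combined value = 7 XOR 0 XOR 19 XOR 4 = 16.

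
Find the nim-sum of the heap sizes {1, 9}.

Bitwise XOR of the heap sizes:
  0001  (1)
  1001  (9)
  ----
  1000  (8)

8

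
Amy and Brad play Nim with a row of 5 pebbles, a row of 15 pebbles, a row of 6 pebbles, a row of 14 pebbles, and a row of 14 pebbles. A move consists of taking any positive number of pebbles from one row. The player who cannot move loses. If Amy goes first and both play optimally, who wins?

Amy wins

Compute the nim-sum pairwise:
5 XOR 15 = 10
10 XOR 6 = 12
12 XOR 14 = 2
2 XOR 14 = 12
The nim-sum is 12 ≠ 0, so this is an N-position: the player to move can win; Amy has a winning move.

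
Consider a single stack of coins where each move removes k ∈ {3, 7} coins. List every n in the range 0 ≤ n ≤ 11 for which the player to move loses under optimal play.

Grundy values for subtraction set {3, 7}:
g(0) = mex{} = 0
g(1) = mex{} = 0
g(2) = mex{} = 0
g(3) = mex{0} = 1
g(4) = mex{0} = 1
g(5) = mex{0} = 1
g(6) = mex{1} = 0
g(7) = mex{0,1} = 2
g(8) = mex{0,1} = 2
g(9) = mex{0} = 1
g(10) = mex{1,2} = 0
g(11) = mex{1,2} = 0
The P-positions (g = 0) in 0..11 are 0, 1, 2, 6, 10, 11.

0, 1, 2, 6, 10, 11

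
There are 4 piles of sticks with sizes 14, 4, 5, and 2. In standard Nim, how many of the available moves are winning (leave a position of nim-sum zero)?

Compute the nim-sum pairwise:
14 ⊕ 4 = 10
10 ⊕ 5 = 15
15 ⊕ 2 = 13
The overall nim-sum is X = 13. A pile of size p has a winning move iff p XOR X < p (reduce it to p XOR X).
  14: 14 XOR 13 = 3 < 14 — winning move (to 3).
  4: 4 XOR 13 = 9 ≥ 4 — no move.
  5: 5 XOR 13 = 8 ≥ 5 — no move.
  2: 2 XOR 13 = 15 ≥ 2 — no move.
That gives 1 winning move.

1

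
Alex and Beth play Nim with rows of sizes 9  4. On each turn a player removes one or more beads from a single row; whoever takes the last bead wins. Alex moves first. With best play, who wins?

Alex wins

Compute the nim-sum pairwise:
9 XOR 4 = 13
The nim-sum is 13 ≠ 0, so this is an N-position: the player to move can win; Alex has a winning move.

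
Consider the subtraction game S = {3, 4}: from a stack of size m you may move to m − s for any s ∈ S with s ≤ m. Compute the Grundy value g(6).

2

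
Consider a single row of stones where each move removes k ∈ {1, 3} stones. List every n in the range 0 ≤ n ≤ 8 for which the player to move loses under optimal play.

0, 2, 4, 6, 8

Build the Grundy sequence with g(k) = mex{g(k−s) : s ∈ {1, 3}, s ≤ k}:
k:     0  1  2  3  4  5  6  7  8
g(k):  0  1  0  1  0  1  0  1  0
The P-positions (g = 0) in 0..8 are 0, 2, 4, 6, 8.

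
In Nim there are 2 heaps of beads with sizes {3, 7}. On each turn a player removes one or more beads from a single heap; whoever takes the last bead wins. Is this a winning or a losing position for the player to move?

Winning position

In binary:
  011  (3)
  111  (7)
  ---
  100  (4)
The nim-sum is 4 ≠ 0, so this is an N-position: the player to move can win.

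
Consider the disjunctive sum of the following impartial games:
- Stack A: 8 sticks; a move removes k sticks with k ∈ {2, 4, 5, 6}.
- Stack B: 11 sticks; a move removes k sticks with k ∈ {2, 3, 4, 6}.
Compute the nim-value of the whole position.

1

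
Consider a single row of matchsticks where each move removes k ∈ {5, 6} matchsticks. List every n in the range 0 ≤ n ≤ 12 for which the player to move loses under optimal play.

0, 1, 2, 3, 4, 11, 12

Grundy values for subtraction set {5, 6}:
g(0) = mex{} = 0
g(1) = mex{} = 0
g(2) = mex{} = 0
g(3) = mex{} = 0
g(4) = mex{} = 0
g(5) = mex{0} = 1
g(6) = mex{0} = 1
g(7) = mex{0} = 1
g(8) = mex{0} = 1
g(9) = mex{0} = 1
g(10) = mex{0,1} = 2
g(11) = mex{1} = 0
g(12) = mex{1} = 0
The P-positions (g = 0) in 0..12 are 0, 1, 2, 3, 4, 11, 12.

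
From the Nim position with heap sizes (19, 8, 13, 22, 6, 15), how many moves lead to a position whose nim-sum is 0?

3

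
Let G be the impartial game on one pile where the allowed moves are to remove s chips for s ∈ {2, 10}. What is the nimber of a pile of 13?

0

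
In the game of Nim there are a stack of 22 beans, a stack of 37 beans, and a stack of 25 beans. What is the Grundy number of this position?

42

Write each in binary and XOR column by column:
  010110  (22)
  100101  (37)
  011001  (25)
  ------
  101010  (42)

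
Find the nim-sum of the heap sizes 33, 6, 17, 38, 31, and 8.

Compute the nim-sum pairwise:
33 XOR 6 = 39
39 XOR 17 = 54
54 XOR 38 = 16
16 XOR 31 = 15
15 XOR 8 = 7

7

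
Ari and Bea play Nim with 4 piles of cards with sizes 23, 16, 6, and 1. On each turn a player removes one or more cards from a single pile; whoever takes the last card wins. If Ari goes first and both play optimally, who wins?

Bea wins

Compute the nim-sum pairwise:
23 ^ 16 = 7
7 ^ 6 = 1
1 ^ 1 = 0
The nim-sum is 0, so this is a P-position: the player to move is in a losing position under optimal play; Ari is about to move from it and so loses — Bea wins.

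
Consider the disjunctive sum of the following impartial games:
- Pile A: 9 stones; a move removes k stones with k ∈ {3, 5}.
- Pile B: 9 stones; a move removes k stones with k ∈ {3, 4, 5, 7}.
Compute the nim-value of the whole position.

3

Build the Grundy sequence for pile A with g(k) = mex{g(k−s) : s ∈ {3, 5}, s ≤ k}:
g(0) = mex{} = 0
g(1) = mex{} = 0
g(2) = mex{} = 0
g(3) = mex{0} = 1
g(4) = mex{0} = 1
g(5) = mex{0} = 1
g(6) = mex{0,1} = 2
g(7) = mex{0,1} = 2
g(8) = mex{1} = 0
g(9) = mex{1,2} = 0
So g(9) = 0.
Grundy values for pile B (subtraction set {3, 4, 5, 7}):
k:     0  1  2  3  4  5  6  7  8  9
g(k):  0  0  0  1  1  1  2  2  2  3
So g(9) = 3.
By the Sprague-Grundy theorem, the Grundy value of a sum of independent games is the XOR of the component values.
Combined value = 0 ⊕ 3 = 3.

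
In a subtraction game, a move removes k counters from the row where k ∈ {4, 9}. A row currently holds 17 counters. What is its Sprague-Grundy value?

1

Build the Grundy sequence with g(k) = mex{g(k−s) : s ∈ {4, 9}, s ≤ k}:
k:     0  1  2  3  4  5  6  7  8  9 10 11 12 13 14 15 16 17
g(k):  0  0  0  0  1  1  1  1  0  2  2  2  1  0  0  0  0  1
So g(17) = 1.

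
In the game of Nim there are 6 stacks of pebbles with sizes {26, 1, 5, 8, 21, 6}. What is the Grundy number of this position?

Bitwise XOR of the heap sizes:
  11010  (26)
  00001  (1)
  00101  (5)
  01000  (8)
  10101  (21)
  00110  (6)
  -----
  00101  (5)

5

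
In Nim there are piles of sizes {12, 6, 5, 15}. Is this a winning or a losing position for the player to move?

Losing position

Nim-sum: 12 ⊕ 6 ⊕ 5 ⊕ 15 = 0.
The nim-sum is 0, so this is a P-position: the player to move is in a losing position under optimal play.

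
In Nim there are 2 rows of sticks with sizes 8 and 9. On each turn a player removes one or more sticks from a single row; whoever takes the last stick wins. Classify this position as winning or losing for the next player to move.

Compute the nim-sum pairwise:
8 ⊕ 9 = 1
The nim-sum is 1 ≠ 0, so this is an N-position: the player to move can win.

Winning position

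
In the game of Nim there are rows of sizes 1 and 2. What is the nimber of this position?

3

Compute the nim-sum pairwise:
1 XOR 2 = 3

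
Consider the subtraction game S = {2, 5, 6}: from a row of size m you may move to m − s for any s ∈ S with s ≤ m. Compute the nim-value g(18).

3

Compute g(0), g(1), … for moves {2, 5, 6}:
k:     0  1  2  3  4  5  6  7  8  9 10 11 12 13 14 15 16 17 18
g(k):  0  0  1  1  0  2  1  3  0  2  1  0  0  1  1  0  2  1  3
So g(18) = 3.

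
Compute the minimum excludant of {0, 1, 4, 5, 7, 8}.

2

The values 0, 1 are all present; 2 is the first non-negative integer missing from the set.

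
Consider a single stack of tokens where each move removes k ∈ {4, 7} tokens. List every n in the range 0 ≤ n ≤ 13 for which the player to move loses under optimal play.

0, 1, 2, 3, 11, 12, 13

Grundy values for subtraction set {4, 7}:
g(0) = mex{} = 0
g(1) = mex{} = 0
g(2) = mex{} = 0
g(3) = mex{} = 0
g(4) = mex{0} = 1
g(5) = mex{0} = 1
g(6) = mex{0} = 1
g(7) = mex{0} = 1
g(8) = mex{0,1} = 2
g(9) = mex{0,1} = 2
g(10) = mex{0,1} = 2
g(11) = mex{1} = 0
g(12) = mex{1,2} = 0
g(13) = mex{1,2} = 0
The P-positions (g = 0) in 0..13 are 0, 1, 2, 3, 11, 12, 13.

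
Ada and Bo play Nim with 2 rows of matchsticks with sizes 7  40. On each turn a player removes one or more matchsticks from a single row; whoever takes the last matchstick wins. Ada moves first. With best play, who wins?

Bitwise XOR of the heap sizes:
  000111  (7)
  101000  (40)
  ------
  101111  (47)
The nim-sum is 47 ≠ 0, so this is an N-position: the player to move can win; Ada has a winning move.

Ada wins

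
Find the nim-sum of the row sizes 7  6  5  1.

5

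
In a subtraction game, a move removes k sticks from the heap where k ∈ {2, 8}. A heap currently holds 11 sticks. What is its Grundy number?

Grundy values for subtraction set {2, 8}:
g(0) = mex{} = 0
g(1) = mex{} = 0
g(2) = mex{0} = 1
g(3) = mex{0} = 1
g(4) = mex{1} = 0
g(5) = mex{1} = 0
g(6) = mex{0} = 1
g(7) = mex{0} = 1
g(8) = mex{0,1} = 2
g(9) = mex{0,1} = 2
g(10) = mex{1,2} = 0
g(11) = mex{1,2} = 0
So g(11) = 0.

0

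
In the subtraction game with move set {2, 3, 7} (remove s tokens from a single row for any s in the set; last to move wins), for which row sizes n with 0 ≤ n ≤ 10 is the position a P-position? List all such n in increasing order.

0, 1, 5, 6, 10

Build the Grundy sequence with g(k) = mex{g(k−s) : s ∈ {2, 3, 7}, s ≤ k}:
k:     0  1  2  3  4  5  6  7  8  9 10
g(k):  0  0  1  1  2  0  0  1  1  2  0
The P-positions (g = 0) in 0..10 are 0, 1, 5, 6, 10.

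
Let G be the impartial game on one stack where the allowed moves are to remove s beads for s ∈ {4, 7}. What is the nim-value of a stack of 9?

2

Compute g(0), g(1), … for moves {4, 7}:
k:     0  1  2  3  4  5  6  7  8  9
g(k):  0  0  0  0  1  1  1  1  2  2
So g(9) = 2.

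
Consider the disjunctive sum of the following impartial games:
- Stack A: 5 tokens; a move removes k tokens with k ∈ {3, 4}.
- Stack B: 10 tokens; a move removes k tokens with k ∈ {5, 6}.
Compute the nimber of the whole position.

3

For stack A, compute g(0), g(1), … with moves {3, 4}:
g(0) = mex{} = 0
g(1) = mex{} = 0
g(2) = mex{} = 0
g(3) = mex{0} = 1
g(4) = mex{0} = 1
g(5) = mex{0} = 1
So g(5) = 1.
Build the Grundy sequence for stack B with g(k) = mex{g(k−s) : s ∈ {5, 6}, s ≤ k}:
k:     0  1  2  3  4  5  6  7  8  9 10
g(k):  0  0  0  0  0  1  1  1  1  1  2
So g(10) = 2.
By the Sprague-Grundy theorem, the Grundy value of a sum of independent games is the XOR of the component values.
Combined value = 1 XOR 2 = 3.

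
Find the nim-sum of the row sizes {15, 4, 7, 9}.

Write each in binary and XOR column by column:
  1111  (15)
  0100  (4)
  0111  (7)
  1001  (9)
  ----
  0101  (5)

5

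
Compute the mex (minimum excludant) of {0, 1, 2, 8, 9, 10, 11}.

3

The values 0, 1, 2 are all present; 3 is the first non-negative integer missing from the set.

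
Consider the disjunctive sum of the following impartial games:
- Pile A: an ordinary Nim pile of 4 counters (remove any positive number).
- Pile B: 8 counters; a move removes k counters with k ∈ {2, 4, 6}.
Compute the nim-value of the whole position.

4

Pile A is a plain Nim pile of size 4, so its Grundy value is 4.
Build the Grundy sequence for pile B with g(k) = mex{g(k−s) : s ∈ {2, 4, 6}, s ≤ k}:
k:     0  1  2  3  4  5  6  7  8
g(k):  0  0  1  1  2  2  3  3  0
So g(8) = 0.
The value of a disjunctive sum is the nim-sum of the parts.
Combined value = 4 ⊕ 0 = 4.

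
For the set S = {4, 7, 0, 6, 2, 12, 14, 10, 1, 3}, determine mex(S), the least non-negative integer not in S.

5

The values 0, 1, 2, 3, 4 are all present; 5 is the first non-negative integer missing from the set.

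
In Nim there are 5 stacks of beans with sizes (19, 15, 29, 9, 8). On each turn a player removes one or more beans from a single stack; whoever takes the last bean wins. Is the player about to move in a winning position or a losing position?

In binary:
  10011  (19)
  01111  (15)
  11101  (29)
  01001  (9)
  01000  (8)
  -----
  00000  (0)
The nim-sum is 0, so this is a P-position: the player to move is in a losing position under optimal play.

Losing position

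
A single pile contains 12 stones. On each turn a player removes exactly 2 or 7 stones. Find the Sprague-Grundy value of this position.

1

Build the Grundy sequence with g(k) = mex{g(k−s) : s ∈ {2, 7}, s ≤ k}:
k:     0  1  2  3  4  5  6  7  8  9 10 11 12
g(k):  0  0  1  1  0  0  1  1  2  0  0  1  1
So g(12) = 1.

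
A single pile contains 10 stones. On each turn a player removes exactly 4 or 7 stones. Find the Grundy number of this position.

2

Compute g(0), g(1), … for moves {4, 7}:
g(0) = mex{} = 0
g(1) = mex{} = 0
g(2) = mex{} = 0
g(3) = mex{} = 0
g(4) = mex{0} = 1
g(5) = mex{0} = 1
g(6) = mex{0} = 1
g(7) = mex{0} = 1
g(8) = mex{0,1} = 2
g(9) = mex{0,1} = 2
g(10) = mex{0,1} = 2
So g(10) = 2.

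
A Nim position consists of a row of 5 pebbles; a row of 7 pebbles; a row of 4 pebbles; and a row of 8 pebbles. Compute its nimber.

Bitwise XOR of the heap sizes:
  0101  (5)
  0111  (7)
  0100  (4)
  1000  (8)
  ----
  1110  (14)

14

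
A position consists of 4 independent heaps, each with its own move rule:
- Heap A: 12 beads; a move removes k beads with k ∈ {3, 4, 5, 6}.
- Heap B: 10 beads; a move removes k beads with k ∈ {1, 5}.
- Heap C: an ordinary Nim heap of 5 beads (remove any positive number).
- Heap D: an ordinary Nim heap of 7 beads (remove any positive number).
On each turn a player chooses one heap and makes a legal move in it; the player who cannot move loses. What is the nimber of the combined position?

3

Grundy values for heap A (subtraction set {3, 4, 5, 6}):
g(0) = mex{} = 0
g(1) = mex{} = 0
g(2) = mex{} = 0
g(3) = mex{0} = 1
g(4) = mex{0} = 1
g(5) = mex{0} = 1
g(6) = mex{0,1} = 2
g(7) = mex{0,1} = 2
g(8) = mex{0,1} = 2
g(9) = mex{1,2} = 0
g(10) = mex{1,2} = 0
g(11) = mex{1,2} = 0
g(12) = mex{0,2} = 1
So g(12) = 1.
Build the Grundy sequence for heap B with g(k) = mex{g(k−s) : s ∈ {1, 5}, s ≤ k}:
k:     0  1  2  3  4  5  6  7  8  9 10
g(k):  0  1  0  1  0  1  0  1  0  1  0
So g(10) = 0.
Heap C is a plain Nim heap of size 5, so its Grundy value is 5.
Heap D is a plain Nim heap of size 7, so its Grundy value is 7.
By the Sprague-Grundy theorem, the Grundy value of a sum of independent games is the XOR of the component values.
Combined value = 1 XOR 0 XOR 5 XOR 7 = 3.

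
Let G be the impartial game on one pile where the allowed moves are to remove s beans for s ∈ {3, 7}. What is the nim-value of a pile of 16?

0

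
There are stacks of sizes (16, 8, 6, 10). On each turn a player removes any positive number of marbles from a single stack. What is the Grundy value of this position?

Nim-sum: 16 ^ 8 ^ 6 ^ 10 = 20.

20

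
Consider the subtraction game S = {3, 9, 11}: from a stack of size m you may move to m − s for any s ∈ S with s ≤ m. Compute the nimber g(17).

Build the Grundy sequence with g(k) = mex{g(k−s) : s ∈ {3, 9, 11}, s ≤ k}:
k:     0  1  2  3  4  5  6  7  8  9 10 11 12 13 14 15 16 17
g(k):  0  0  0  1  1  1  0  0  0  1  1  1  2  2  0  3  3  1
So g(17) = 1.

1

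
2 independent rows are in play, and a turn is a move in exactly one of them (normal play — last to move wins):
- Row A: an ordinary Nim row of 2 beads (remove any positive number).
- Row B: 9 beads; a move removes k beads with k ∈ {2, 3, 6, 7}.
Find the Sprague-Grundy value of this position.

Row A is a plain Nim row of size 2, so its Grundy value is 2.
For row B, compute g(0), g(1), … with moves {2, 3, 6, 7}:
g(0) = mex{} = 0
g(1) = mex{} = 0
g(2) = mex{0} = 1
g(3) = mex{0} = 1
g(4) = mex{0,1} = 2
g(5) = mex{1} = 0
g(6) = mex{0,1,2} = 3
g(7) = mex{0,2} = 1
g(8) = mex{0,1,3} = 2
g(9) = mex{1,3} = 0
So g(9) = 0.
By the Sprague-Grundy theorem, the Grundy value of a sum of independent games is the XOR of the component values.
Combined value = 2 XOR 0 = 2.

2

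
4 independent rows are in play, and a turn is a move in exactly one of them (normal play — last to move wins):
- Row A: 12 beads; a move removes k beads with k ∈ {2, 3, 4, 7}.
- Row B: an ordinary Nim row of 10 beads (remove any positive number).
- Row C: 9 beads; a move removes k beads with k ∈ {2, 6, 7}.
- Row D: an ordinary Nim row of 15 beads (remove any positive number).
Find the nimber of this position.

5

Build the Grundy sequence for row A with g(k) = mex{g(k−s) : s ∈ {2, 3, 4, 7}, s ≤ k}:
g(0) = mex{} = 0
g(1) = mex{} = 0
g(2) = mex{0} = 1
g(3) = mex{0} = 1
g(4) = mex{0,1} = 2
g(5) = mex{0,1} = 2
g(6) = mex{1,2} = 0
g(7) = mex{0,1,2} = 3
g(8) = mex{0,2} = 1
g(9) = mex{0,1,2,3} = 4
g(10) = mex{0,1,3} = 2
g(11) = mex{1,2,3,4} = 0
g(12) = mex{1,2,4} = 0
So g(12) = 0.
Row B is a plain Nim row of size 10, so its Grundy value is 10.
Grundy values for row C (subtraction set {2, 6, 7}):
k:     0  1  2  3  4  5  6  7  8  9
g(k):  0  0  1  1  0  0  1  1  2  0
So g(9) = 0.
Row D is a plain Nim row of size 15, so its Grundy value is 15.
The value of a disjunctive sum is the nim-sum of the parts.
Combined value = 0 XOR 10 XOR 0 XOR 15 = 5.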